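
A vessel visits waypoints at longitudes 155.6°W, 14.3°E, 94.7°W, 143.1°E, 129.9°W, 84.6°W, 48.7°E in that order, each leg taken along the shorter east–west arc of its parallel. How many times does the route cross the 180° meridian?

2

Leg 1: -155.6° → +14.3°, shortest Δλ = 169.9° (east) — does not cross 180°.
Leg 2: +14.3° → -94.7°, shortest Δλ = -109.0° (west) — does not cross 180°.
Leg 3: -94.7° → +143.1°, shortest Δλ = -122.2° (west) — crosses 180°.
Leg 4: +143.1° → -129.9°, shortest Δλ = 87.0° (east) — crosses 180°.
Leg 5: -129.9° → -84.6°, shortest Δλ = 45.3° (east) — does not cross 180°.
Leg 6: -84.6° → +48.7°, shortest Δλ = 133.3° (east) — does not cross 180°.
Total crossings: 2.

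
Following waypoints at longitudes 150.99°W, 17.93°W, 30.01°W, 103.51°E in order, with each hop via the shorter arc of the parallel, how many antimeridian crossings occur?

Leg 1: -150.99° → -17.93°, shortest Δλ = 133.06° (east) — does not cross 180°.
Leg 2: -17.93° → -30.01°, shortest Δλ = -12.08° (west) — does not cross 180°.
Leg 3: -30.01° → +103.51°, shortest Δλ = 133.52° (east) — does not cross 180°.
Total crossings: 0.

0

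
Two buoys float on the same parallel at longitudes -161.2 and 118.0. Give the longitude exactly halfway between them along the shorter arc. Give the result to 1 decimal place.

+158.4°

Signed shortest Δλ from -161.2° to +118.0° is -80.8°.
Midpoint longitude = -161.2° + (-80.8°)/2 = -161.2° − 40.4° = -201.6°.
Normalise into (−180°, 180°]: +158.4°.
(The naïve average (-161.2 + +118.0)/2 = -21.6° is on the wrong side of the globe.)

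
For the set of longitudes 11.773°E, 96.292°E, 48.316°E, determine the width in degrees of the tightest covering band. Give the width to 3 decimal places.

Sort the longitudes: +11.773°, +48.316°, +96.292°.
Eastward gaps between consecutive values (wrapping around): 36.543°, 47.976°, 275.481°.
Largest gap = 275.481° ⇒ minimal covering band is its complement: 360° − 275.481° = 84.519°.
Band runs from +11.773° eastward to +96.292°.

84.519°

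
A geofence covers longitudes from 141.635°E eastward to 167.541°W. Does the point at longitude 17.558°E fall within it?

No

Band width going east from +141.635° to -167.541°: ((-167.541 − 141.635) mod 360) = 50.824°.
Offset of +17.558° east of the west edge: ((17.558 − 141.635) mod 360) = 235.923°.
235.923° > 50.824° ⇒ outside.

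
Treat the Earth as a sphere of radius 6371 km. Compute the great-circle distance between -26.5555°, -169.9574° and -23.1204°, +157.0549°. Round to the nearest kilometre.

Δλ = 157.0549 − -169.9574 = 327.0123°; wrapped into (−180°, 180°]: -32.9877°.
Δφ = -23.1204 − -26.5555 = 3.4351°.
a = sin²(Δφ/2) + cos φ₁ · cos φ₂ · sin²(Δλ/2) = 0.067210.
c = 2·atan2(√a, √(1−a)) = 0.52449 rad → d = 6371·c ≈ 3341.51 km.

3342 km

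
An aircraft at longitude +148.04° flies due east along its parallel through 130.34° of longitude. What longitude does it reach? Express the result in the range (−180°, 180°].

Start at +148.04°; shift +130.34° → +278.38°.
+278.38° lies outside (−180°, 180°]; subtract 360° → -81.62°.

-81.62°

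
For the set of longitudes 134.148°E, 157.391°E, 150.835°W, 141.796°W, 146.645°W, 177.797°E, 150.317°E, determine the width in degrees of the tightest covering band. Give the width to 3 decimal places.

84.056°

Sort the longitudes: -150.835°, -146.645°, -141.796°, +134.148°, +150.317°, +157.391°, +177.797°.
Eastward gaps between consecutive values (wrapping around): 4.190°, 4.849°, 275.944°, 16.169°, 7.074°, 20.406°, 31.368°.
Largest gap = 275.944° ⇒ minimal covering band is its complement: 360° − 275.944° = 84.056°.
Band runs from +134.148° eastward to -141.796°, crossing the antimeridian.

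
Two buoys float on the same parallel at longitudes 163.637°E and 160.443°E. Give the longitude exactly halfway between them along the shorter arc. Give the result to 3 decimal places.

Signed shortest Δλ from +163.637° to +160.443° is -3.194°.
Midpoint longitude = +163.637° + (-3.194°)/2 = +163.637° − 1.597° = +162.040°.

162.040°E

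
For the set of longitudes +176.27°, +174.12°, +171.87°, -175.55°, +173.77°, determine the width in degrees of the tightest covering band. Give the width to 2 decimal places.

Sort the longitudes: -175.55°, +171.87°, +173.77°, +174.12°, +176.27°.
Eastward gaps between consecutive values (wrapping around): 347.42°, 1.90°, 0.35°, 2.15°, 8.18°.
Largest gap = 347.42° ⇒ minimal covering band is its complement: 360° − 347.42° = 12.58°.
Band runs from +171.87° eastward to -175.55°, crossing the antimeridian.

12.58°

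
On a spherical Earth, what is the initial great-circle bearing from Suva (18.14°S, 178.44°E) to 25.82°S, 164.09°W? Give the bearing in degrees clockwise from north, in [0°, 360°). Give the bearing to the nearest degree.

Δλ = -164.09 − 178.44 = -342.53°; wrapped into (−180°, 180°]: 17.47°.
θ = atan2( sin Δλ · cos φ₂ , cos φ₁ · sin φ₂ − sin φ₁ · cos φ₂ · cos Δλ )
  = atan2(0.27024, -0.14657) = 118.474° → normalised to [0°, 360°): 118.474°.

118°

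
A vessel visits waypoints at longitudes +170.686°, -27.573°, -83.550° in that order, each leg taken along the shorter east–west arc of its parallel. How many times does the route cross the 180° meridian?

1

Leg 1: +170.686° → -27.573°, shortest Δλ = 161.741° (east) — crosses 180°.
Leg 2: -27.573° → -83.550°, shortest Δλ = -55.977° (west) — does not cross 180°.
Total crossings: 1.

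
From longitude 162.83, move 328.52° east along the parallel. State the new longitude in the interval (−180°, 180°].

Start at +162.83°; shift +328.52° → +491.35°.
+491.35° lies outside (−180°, 180°]; subtract 360° → +131.35°.

+131.35°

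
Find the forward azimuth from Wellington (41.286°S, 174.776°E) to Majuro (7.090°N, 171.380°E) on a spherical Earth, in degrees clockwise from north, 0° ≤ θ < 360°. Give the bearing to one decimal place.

355.5°

Δλ = 171.380 − 174.776 = -3.396°.
θ = atan2( sin Δλ · cos φ₂ , cos φ₁ · sin φ₂ − sin φ₁ · cos φ₂ · cos Δλ )
  = atan2(-0.05878, 0.74637) = -4.503° → normalised to [0°, 360°): 355.497°.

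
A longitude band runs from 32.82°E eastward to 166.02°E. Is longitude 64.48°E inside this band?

Band width going east from +32.82° to +166.02°: ((166.02 − 32.82) mod 360) = 133.20°.
Offset of +64.48° east of the west edge: ((64.48 − 32.82) mod 360) = 31.66°.
31.66° ≤ 133.20° ⇒ inside.

Yes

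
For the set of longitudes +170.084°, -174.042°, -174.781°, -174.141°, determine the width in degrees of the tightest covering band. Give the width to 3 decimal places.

Sort the longitudes: -174.781°, -174.141°, -174.042°, +170.084°.
Eastward gaps between consecutive values (wrapping around): 0.640°, 0.099°, 344.126°, 15.135°.
Largest gap = 344.126° ⇒ minimal covering band is its complement: 360° − 344.126° = 15.874°.
Band runs from +170.084° eastward to -174.042°, crossing the antimeridian.

15.874°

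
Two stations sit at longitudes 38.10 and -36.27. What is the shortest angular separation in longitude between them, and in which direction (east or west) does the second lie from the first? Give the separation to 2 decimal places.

74.37° west

Raw difference: -36.27 − 38.10 = -74.37°.
Normalise into (−180°, 180°]: -74.37° stays -74.37°.
Negative ⇒ the second point lies to the west; separation 74.37°.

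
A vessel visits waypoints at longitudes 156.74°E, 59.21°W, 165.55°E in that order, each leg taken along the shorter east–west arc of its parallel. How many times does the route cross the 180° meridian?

2

Leg 1: +156.74° → -59.21°, shortest Δλ = 144.05° (east) — crosses 180°.
Leg 2: -59.21° → +165.55°, shortest Δλ = -135.24° (west) — crosses 180°.
Total crossings: 2.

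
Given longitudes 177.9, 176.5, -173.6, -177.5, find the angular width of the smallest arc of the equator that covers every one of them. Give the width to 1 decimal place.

Sort the longitudes: -177.5°, -173.6°, +176.5°, +177.9°.
Eastward gaps between consecutive values (wrapping around): 3.9°, 350.1°, 1.4°, 4.6°.
Largest gap = 350.1° ⇒ minimal covering band is its complement: 360° − 350.1° = 9.9°.
Band runs from +176.5° eastward to -173.6°, crossing the antimeridian.

9.9°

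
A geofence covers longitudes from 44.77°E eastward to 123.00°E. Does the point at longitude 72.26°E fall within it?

Band width going east from +44.77° to +123.00°: ((123.00 − 44.77) mod 360) = 78.23°.
Offset of +72.26° east of the west edge: ((72.26 − 44.77) mod 360) = 27.49°.
27.49° ≤ 78.23° ⇒ inside.

Yes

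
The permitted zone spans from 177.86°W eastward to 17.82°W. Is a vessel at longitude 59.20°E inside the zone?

No

Band width going east from -177.86° to -17.82°: ((-17.82 − -177.86) mod 360) = 160.04°.
Offset of +59.20° east of the west edge: ((59.20 − -177.86) mod 360) = 237.06°.
237.06° > 160.04° ⇒ outside.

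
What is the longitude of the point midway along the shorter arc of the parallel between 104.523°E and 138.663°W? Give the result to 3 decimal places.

162.930°E

Signed shortest Δλ from +104.523° to -138.663° is +116.814°.
Midpoint longitude = +104.523° + (+116.814°)/2 = +104.523° + 58.407° = +162.930°.
(The naïve average (+104.523 + -138.663)/2 = -17.07° is on the wrong side of the globe.)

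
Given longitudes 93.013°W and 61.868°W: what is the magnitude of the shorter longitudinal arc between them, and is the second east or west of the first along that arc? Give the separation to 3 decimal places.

Raw difference: -61.868 − -93.013 = 31.145°.
Normalise into (−180°, 180°]: 31.145° stays 31.145°.
Positive ⇒ the second point lies to the east; separation 31.145°.

31.145° east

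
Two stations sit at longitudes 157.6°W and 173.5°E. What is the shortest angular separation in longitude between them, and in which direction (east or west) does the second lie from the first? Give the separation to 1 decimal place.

Raw difference: 173.5 − -157.6 = 331.1°.
Normalise into (−180°, 180°]: 331.1° − 360° = -28.9°.
Negative ⇒ the second point lies to the west; separation 28.9°.

28.9° west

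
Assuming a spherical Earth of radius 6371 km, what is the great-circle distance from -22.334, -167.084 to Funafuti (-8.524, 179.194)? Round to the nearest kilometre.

Δλ = 179.194 − -167.084 = 346.278°; wrapped into (−180°, 180°]: -13.722°.
Δφ = -8.524 − -22.334 = 13.810°.
a = sin²(Δφ/2) + cos φ₁ · cos φ₂ · sin²(Δλ/2) = 0.027508.
c = 2·atan2(√a, √(1−a)) = 0.33325 rad → d = 6371·c ≈ 2123.15 km.

2123 km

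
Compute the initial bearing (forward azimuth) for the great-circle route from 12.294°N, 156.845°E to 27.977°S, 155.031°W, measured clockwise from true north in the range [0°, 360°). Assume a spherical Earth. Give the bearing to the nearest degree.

132°

Δλ = -155.031 − 156.845 = -311.876°; wrapped into (−180°, 180°]: 48.124°.
θ = atan2( sin Δλ · cos φ₂ , cos φ₁ · sin φ₂ − sin φ₁ · cos φ₂ · cos Δλ )
  = atan2(0.65758, -0.58388) = 131.603° → normalised to [0°, 360°): 131.603°.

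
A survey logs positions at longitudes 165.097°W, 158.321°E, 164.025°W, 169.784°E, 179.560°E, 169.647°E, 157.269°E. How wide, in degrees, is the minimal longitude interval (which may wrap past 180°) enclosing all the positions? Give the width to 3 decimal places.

Sort the longitudes: -165.097°, -164.025°, +157.269°, +158.321°, +169.647°, +169.784°, +179.560°.
Eastward gaps between consecutive values (wrapping around): 1.072°, 321.294°, 1.052°, 11.326°, 0.137°, 9.776°, 15.343°.
Largest gap = 321.294° ⇒ minimal covering band is its complement: 360° − 321.294° = 38.706°.
Band runs from +157.269° eastward to -164.025°, crossing the antimeridian.

38.706°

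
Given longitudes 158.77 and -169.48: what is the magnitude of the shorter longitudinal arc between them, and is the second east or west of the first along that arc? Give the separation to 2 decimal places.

31.75° east

Raw difference: -169.48 − 158.77 = -328.25°.
Normalise into (−180°, 180°]: -328.25° + 360° = 31.75°.
Positive ⇒ the second point lies to the east; separation 31.75°.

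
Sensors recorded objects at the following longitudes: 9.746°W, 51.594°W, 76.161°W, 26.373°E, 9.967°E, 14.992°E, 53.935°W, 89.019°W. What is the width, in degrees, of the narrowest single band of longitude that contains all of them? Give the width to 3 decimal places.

115.392°

Sort the longitudes: -89.019°, -76.161°, -53.935°, -51.594°, -9.746°, +9.967°, +14.992°, +26.373°.
Eastward gaps between consecutive values (wrapping around): 12.858°, 22.226°, 2.341°, 41.848°, 19.713°, 5.025°, 11.381°, 244.608°.
Largest gap = 244.608° ⇒ minimal covering band is its complement: 360° − 244.608° = 115.392°.
Band runs from -89.019° eastward to +26.373°.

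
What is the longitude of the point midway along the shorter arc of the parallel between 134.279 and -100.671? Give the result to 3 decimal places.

-163.196°

Signed shortest Δλ from +134.279° to -100.671° is +125.050°.
Midpoint longitude = +134.279° + (+125.050°)/2 = +134.279° + 62.525° = +196.804°.
Normalise into (−180°, 180°]: -163.196°.
(The naïve average (+134.279 + -100.671)/2 = 16.804° is on the wrong side of the globe.)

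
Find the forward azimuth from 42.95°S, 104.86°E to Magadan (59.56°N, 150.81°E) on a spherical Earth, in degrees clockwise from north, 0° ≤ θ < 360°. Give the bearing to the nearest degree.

Δλ = 150.81 − 104.86 = 45.95°.
θ = atan2( sin Δλ · cos φ₂ , cos φ₁ · sin φ₂ − sin φ₁ · cos φ₂ · cos Δλ )
  = atan2(0.36414, 0.87107) = 22.687° → normalised to [0°, 360°): 22.687°.

23°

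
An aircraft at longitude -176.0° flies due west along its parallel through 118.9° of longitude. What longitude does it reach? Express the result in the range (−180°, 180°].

+65.1°

Start at -176.0°; shift −118.9° → -294.9°.
-294.9° lies outside (−180°, 180°]; add 360° → +65.1°.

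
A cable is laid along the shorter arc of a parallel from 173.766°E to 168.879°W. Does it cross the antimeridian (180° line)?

Naïve |-168.879 − 173.766| = 342.645° > 180°, so the shorter arc goes the other way round — across 180°.
Signed shortest Δλ = ((-168.879 − 173.766 + 180) mod 360) − 180 = 17.355°.
Going east by 17.355° from +173.766° passes through 180° before reaching -168.879°.

Yes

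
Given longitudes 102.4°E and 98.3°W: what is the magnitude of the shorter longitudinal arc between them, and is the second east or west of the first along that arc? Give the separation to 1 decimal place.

159.3° east

Raw difference: -98.3 − 102.4 = -200.7°.
Normalise into (−180°, 180°]: -200.7° + 360° = 159.3°.
Positive ⇒ the second point lies to the east; separation 159.3°.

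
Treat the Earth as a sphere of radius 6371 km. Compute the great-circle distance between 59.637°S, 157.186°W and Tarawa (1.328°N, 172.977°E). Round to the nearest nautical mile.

Δλ = 172.977 − -157.186 = 330.163°; wrapped into (−180°, 180°]: -29.837°.
Δφ = 1.328 − -59.637 = 60.965°.
a = sin²(Δφ/2) + cos φ₁ · cos φ₂ · sin²(Δλ/2) = 0.290821.
c = 2·atan2(√a, √(1−a)) = 1.13916 rad → d = 6371·c ≈ 7257.59 km ≈ 3918.78 nmi.

3919 nmi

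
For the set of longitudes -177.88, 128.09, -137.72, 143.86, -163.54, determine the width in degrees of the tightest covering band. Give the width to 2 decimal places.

Sort the longitudes: -177.88°, -163.54°, -137.72°, +128.09°, +143.86°.
Eastward gaps between consecutive values (wrapping around): 14.34°, 25.82°, 265.81°, 15.77°, 38.26°.
Largest gap = 265.81° ⇒ minimal covering band is its complement: 360° − 265.81° = 94.19°.
Band runs from +128.09° eastward to -137.72°, crossing the antimeridian.

94.19°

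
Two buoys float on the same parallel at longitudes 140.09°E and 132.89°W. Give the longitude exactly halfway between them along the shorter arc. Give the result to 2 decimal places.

176.40°W

Signed shortest Δλ from +140.09° to -132.89° is +87.02°.
Midpoint longitude = +140.09° + (+87.02°)/2 = +140.09° + 43.51° = +183.60°.
Normalise into (−180°, 180°]: -176.40°.
(The naïve average (+140.09 + -132.89)/2 = 3.6° is on the wrong side of the globe.)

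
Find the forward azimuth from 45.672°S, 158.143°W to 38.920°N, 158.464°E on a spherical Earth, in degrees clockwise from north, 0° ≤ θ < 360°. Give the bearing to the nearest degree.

Δλ = 158.464 − -158.143 = 316.607°; wrapped into (−180°, 180°]: -43.393°.
θ = atan2( sin Δλ · cos φ₂ , cos φ₁ · sin φ₂ − sin φ₁ · cos φ₂ · cos Δλ )
  = atan2(-0.53450, 0.84342) = -32.364° → normalised to [0°, 360°): 327.636°.

328°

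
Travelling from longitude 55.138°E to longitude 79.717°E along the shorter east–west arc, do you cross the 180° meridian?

Signed shortest Δλ = ((79.717 − 55.138 + 180) mod 360) − 180 = 24.579°.
Going east by 24.579° from +55.138° reaches +79.717° without touching 180°.

No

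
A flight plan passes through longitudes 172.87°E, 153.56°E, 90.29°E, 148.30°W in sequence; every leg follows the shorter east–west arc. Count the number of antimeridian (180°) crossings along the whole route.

1

Leg 1: +172.87° → +153.56°, shortest Δλ = -19.31° (west) — does not cross 180°.
Leg 2: +153.56° → +90.29°, shortest Δλ = -63.27° (west) — does not cross 180°.
Leg 3: +90.29° → -148.30°, shortest Δλ = 121.41° (east) — crosses 180°.
Total crossings: 1.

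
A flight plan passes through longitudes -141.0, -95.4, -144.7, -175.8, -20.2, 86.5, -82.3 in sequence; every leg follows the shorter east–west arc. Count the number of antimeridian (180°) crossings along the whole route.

Leg 1: -141.0° → -95.4°, shortest Δλ = 45.6° (east) — does not cross 180°.
Leg 2: -95.4° → -144.7°, shortest Δλ = -49.3° (west) — does not cross 180°.
Leg 3: -144.7° → -175.8°, shortest Δλ = -31.1° (west) — does not cross 180°.
Leg 4: -175.8° → -20.2°, shortest Δλ = 155.6° (east) — does not cross 180°.
Leg 5: -20.2° → +86.5°, shortest Δλ = 106.7° (east) — does not cross 180°.
Leg 6: +86.5° → -82.3°, shortest Δλ = -168.8° (west) — does not cross 180°.
Total crossings: 0.

0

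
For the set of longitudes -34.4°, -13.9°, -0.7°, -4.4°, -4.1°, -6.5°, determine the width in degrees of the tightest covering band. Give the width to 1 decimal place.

33.7°

Sort the longitudes: -34.4°, -13.9°, -6.5°, -4.4°, -4.1°, -0.7°.
Eastward gaps between consecutive values (wrapping around): 20.5°, 7.4°, 2.1°, 0.3°, 3.4°, 326.3°.
Largest gap = 326.3° ⇒ minimal covering band is its complement: 360° − 326.3° = 33.7°.
Band runs from -34.4° eastward to -0.7°.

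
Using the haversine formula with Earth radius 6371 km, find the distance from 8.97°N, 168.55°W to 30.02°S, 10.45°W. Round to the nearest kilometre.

Δλ = -10.45 − -168.55 = 158.10°.
Δφ = -30.02 − 8.97 = -38.99°.
a = sin²(Δφ/2) + cos φ₁ · cos φ₂ · sin²(Δλ/2) = 0.935774.
c = 2·atan2(√a, √(1−a)) = 2.62915 rad → d = 6371·c ≈ 16750.30 km.

16750 km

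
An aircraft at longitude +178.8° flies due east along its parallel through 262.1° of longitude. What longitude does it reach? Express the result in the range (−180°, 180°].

+80.9°

Start at +178.8°; shift +262.1° → +440.9°.
+440.9° lies outside (−180°, 180°]; subtract 360° → +80.9°.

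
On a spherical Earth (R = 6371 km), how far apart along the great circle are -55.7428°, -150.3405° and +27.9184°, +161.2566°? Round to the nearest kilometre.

Δλ = 161.2566 − -150.3405 = 311.5971°; wrapped into (−180°, 180°]: -48.4029°.
Δφ = 27.9184 − -55.7428 = 83.6612°.
a = sin²(Δφ/2) + cos φ₁ · cos φ₂ · sin²(Δλ/2) = 0.528386.
c = 2·atan2(√a, √(1−a)) = 1.62760 rad → d = 6371·c ≈ 10369.44 km.

10369 km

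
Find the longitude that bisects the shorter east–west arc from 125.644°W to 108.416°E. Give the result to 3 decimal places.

171.386°E

Signed shortest Δλ from -125.644° to +108.416° is -125.940°.
Midpoint longitude = -125.644° + (-125.940°)/2 = -125.644° − 62.970° = -188.614°.
Normalise into (−180°, 180°]: +171.386°.
(The naïve average (-125.644 + +108.416)/2 = -8.614° is on the wrong side of the globe.)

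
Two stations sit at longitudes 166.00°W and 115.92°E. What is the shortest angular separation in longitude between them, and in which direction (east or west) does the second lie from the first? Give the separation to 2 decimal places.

78.08° west

Raw difference: 115.92 − -166.00 = 281.92°.
Normalise into (−180°, 180°]: 281.92° − 360° = -78.08°.
Negative ⇒ the second point lies to the west; separation 78.08°.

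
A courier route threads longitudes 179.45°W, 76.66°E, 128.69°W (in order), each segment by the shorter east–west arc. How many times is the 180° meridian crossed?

2

Leg 1: -179.45° → +76.66°, shortest Δλ = -103.89° (west) — crosses 180°.
Leg 2: +76.66° → -128.69°, shortest Δλ = 154.65° (east) — crosses 180°.
Total crossings: 2.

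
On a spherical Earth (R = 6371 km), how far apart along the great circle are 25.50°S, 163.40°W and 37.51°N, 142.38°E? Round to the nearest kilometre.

9007 km

Δλ = 142.38 − -163.40 = 305.78°; wrapped into (−180°, 180°]: -54.22°.
Δφ = 37.51 − -25.50 = 63.01°.
a = sin²(Δφ/2) + cos φ₁ · cos φ₂ · sin²(Δλ/2) = 0.421763.
c = 2·atan2(√a, √(1−a)) = 1.41368 rad → d = 6371·c ≈ 9006.54 km.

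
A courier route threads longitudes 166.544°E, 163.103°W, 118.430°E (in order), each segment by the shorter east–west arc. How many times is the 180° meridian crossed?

2

Leg 1: +166.544° → -163.103°, shortest Δλ = 30.353° (east) — crosses 180°.
Leg 2: -163.103° → +118.430°, shortest Δλ = -78.467° (west) — crosses 180°.
Total crossings: 2.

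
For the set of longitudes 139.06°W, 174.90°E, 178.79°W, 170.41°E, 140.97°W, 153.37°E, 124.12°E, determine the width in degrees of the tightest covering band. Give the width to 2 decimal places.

96.82°

Sort the longitudes: -178.79°, -140.97°, -139.06°, +124.12°, +153.37°, +170.41°, +174.90°.
Eastward gaps between consecutive values (wrapping around): 37.82°, 1.91°, 263.18°, 29.25°, 17.04°, 4.49°, 6.31°.
Largest gap = 263.18° ⇒ minimal covering band is its complement: 360° − 263.18° = 96.82°.
Band runs from +124.12° eastward to -139.06°, crossing the antimeridian.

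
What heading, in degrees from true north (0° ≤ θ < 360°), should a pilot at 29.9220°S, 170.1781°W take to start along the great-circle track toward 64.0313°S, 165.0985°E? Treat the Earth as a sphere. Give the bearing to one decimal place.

197.5°

Δλ = 165.0985 − -170.1781 = 335.2766°; wrapped into (−180°, 180°]: -24.7234°.
θ = atan2( sin Δλ · cos φ₂ , cos φ₁ · sin φ₂ − sin φ₁ · cos φ₂ · cos Δλ )
  = atan2(-0.18314, -0.58079) = -162.499° → normalised to [0°, 360°): 197.501°.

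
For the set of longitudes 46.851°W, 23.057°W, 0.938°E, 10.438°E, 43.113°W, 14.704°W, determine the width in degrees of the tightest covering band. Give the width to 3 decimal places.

57.289°

Sort the longitudes: -46.851°, -43.113°, -23.057°, -14.704°, +0.938°, +10.438°.
Eastward gaps between consecutive values (wrapping around): 3.738°, 20.056°, 8.353°, 15.642°, 9.500°, 302.711°.
Largest gap = 302.711° ⇒ minimal covering band is its complement: 360° − 302.711° = 57.289°.
Band runs from -46.851° eastward to +10.438°.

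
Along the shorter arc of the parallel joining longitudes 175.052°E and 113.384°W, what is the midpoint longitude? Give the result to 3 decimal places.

Signed shortest Δλ from +175.052° to -113.384° is +71.564°.
Midpoint longitude = +175.052° + (+71.564°)/2 = +175.052° + 35.782° = +210.834°.
Normalise into (−180°, 180°]: -149.166°.
(The naïve average (+175.052 + -113.384)/2 = 30.834° is on the wrong side of the globe.)

149.166°W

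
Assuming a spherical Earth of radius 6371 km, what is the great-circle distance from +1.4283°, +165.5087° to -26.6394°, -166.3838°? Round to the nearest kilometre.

Δλ = -166.3838 − 165.5087 = -331.8925°; wrapped into (−180°, 180°]: 28.1075°.
Δφ = -26.6394 − 1.4283 = -28.0677°.
a = sin²(Δφ/2) + cos φ₁ · cos φ₂ · sin²(Δλ/2) = 0.111495.
c = 2·atan2(√a, √(1−a)) = 0.68090 rad → d = 6371·c ≈ 4337.98 km.

4338 km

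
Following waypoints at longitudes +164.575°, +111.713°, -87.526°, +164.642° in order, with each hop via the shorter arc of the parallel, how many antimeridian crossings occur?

Leg 1: +164.575° → +111.713°, shortest Δλ = -52.862° (west) — does not cross 180°.
Leg 2: +111.713° → -87.526°, shortest Δλ = 160.761° (east) — crosses 180°.
Leg 3: -87.526° → +164.642°, shortest Δλ = -107.832° (west) — crosses 180°.
Total crossings: 2.

2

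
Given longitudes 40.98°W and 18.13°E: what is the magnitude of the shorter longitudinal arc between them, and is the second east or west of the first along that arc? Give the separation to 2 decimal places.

Raw difference: 18.13 − -40.98 = 59.11°.
Normalise into (−180°, 180°]: 59.11° stays 59.11°.
Positive ⇒ the second point lies to the east; separation 59.11°.

59.11° east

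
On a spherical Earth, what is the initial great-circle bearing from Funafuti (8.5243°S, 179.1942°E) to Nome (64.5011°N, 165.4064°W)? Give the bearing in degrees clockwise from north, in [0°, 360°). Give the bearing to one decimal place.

6.8°

Δλ = -165.4064 − 179.1942 = -344.6006°; wrapped into (−180°, 180°]: 15.3994°.
θ = atan2( sin Δλ · cos φ₂ , cos φ₁ · sin φ₂ − sin φ₁ · cos φ₂ · cos Δλ )
  = atan2(0.11432, 0.95414) = 6.832° → normalised to [0°, 360°): 6.832°.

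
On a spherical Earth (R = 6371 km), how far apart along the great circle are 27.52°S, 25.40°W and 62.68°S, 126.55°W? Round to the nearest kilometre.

Δλ = -126.55 − -25.40 = -101.15°.
Δφ = -62.68 − -27.52 = -35.16°.
a = sin²(Δφ/2) + cos φ₁ · cos φ₂ · sin²(Δλ/2) = 0.334096.
c = 2·atan2(√a, √(1−a)) = 1.23258 rad → d = 6371·c ≈ 7852.74 km.

7853 km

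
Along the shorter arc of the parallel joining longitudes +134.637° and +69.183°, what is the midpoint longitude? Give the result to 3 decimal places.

+101.910°

Signed shortest Δλ from +134.637° to +69.183° is -65.454°.
Midpoint longitude = +134.637° + (-65.454°)/2 = +134.637° − 32.727° = +101.910°.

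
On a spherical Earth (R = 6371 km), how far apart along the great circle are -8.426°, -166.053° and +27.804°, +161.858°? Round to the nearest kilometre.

5304 km

Δλ = 161.858 − -166.053 = 327.911°; wrapped into (−180°, 180°]: -32.089°.
Δφ = 27.804 − -8.426 = 36.230°.
a = sin²(Δφ/2) + cos φ₁ · cos φ₂ · sin²(Δλ/2) = 0.163514.
c = 2·atan2(√a, √(1−a)) = 0.83258 rad → d = 6371·c ≈ 5304.35 km.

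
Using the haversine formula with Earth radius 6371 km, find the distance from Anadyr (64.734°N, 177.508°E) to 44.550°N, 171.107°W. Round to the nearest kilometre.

2352 km

Δλ = -171.107 − 177.508 = -348.615°; wrapped into (−180°, 180°]: 11.385°.
Δφ = 44.550 − 64.734 = -20.184°.
a = sin²(Δφ/2) + cos φ₁ · cos φ₂ · sin²(Δλ/2) = 0.033698.
c = 2·atan2(√a, √(1−a)) = 0.36923 rad → d = 6371·c ≈ 2352.39 km.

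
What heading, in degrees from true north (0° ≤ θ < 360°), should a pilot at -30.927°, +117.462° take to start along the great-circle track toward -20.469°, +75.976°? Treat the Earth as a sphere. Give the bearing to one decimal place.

275.6°

Δλ = 75.976 − 117.462 = -41.486°.
θ = atan2( sin Δλ · cos φ₂ , cos φ₁ · sin φ₂ − sin φ₁ · cos φ₂ · cos Δλ )
  = atan2(-0.62061, 0.06072) = -84.412° → normalised to [0°, 360°): 275.588°.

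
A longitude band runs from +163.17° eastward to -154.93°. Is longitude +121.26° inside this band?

Band width going east from +163.17° to -154.93°: ((-154.93 − 163.17) mod 360) = 41.90°.
Offset of +121.26° east of the west edge: ((121.26 − 163.17) mod 360) = 318.09°.
318.09° > 41.90° ⇒ outside.

No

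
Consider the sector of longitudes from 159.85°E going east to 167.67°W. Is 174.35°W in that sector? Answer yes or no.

Band width going east from +159.85° to -167.67°: ((-167.67 − 159.85) mod 360) = 32.48°.
Offset of -174.35° east of the west edge: ((-174.35 − 159.85) mod 360) = 25.80°.
25.80° ≤ 32.48° ⇒ inside.

Yes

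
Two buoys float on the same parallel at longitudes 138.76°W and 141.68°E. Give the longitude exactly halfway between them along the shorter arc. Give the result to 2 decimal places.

Signed shortest Δλ from -138.76° to +141.68° is -79.56°.
Midpoint longitude = -138.76° + (-79.56°)/2 = -138.76° − 39.78° = -178.54°.
(The naïve average (-138.76 + +141.68)/2 = 1.46° is on the wrong side of the globe.)

178.54°W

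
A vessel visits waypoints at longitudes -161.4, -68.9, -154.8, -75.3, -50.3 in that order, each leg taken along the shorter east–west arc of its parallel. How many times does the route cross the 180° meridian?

Leg 1: -161.4° → -68.9°, shortest Δλ = 92.5° (east) — does not cross 180°.
Leg 2: -68.9° → -154.8°, shortest Δλ = -85.9° (west) — does not cross 180°.
Leg 3: -154.8° → -75.3°, shortest Δλ = 79.5° (east) — does not cross 180°.
Leg 4: -75.3° → -50.3°, shortest Δλ = 25.0° (east) — does not cross 180°.
Total crossings: 0.

0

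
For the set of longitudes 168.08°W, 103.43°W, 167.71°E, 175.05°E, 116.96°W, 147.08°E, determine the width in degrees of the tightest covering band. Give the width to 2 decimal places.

Sort the longitudes: -168.08°, -116.96°, -103.43°, +147.08°, +167.71°, +175.05°.
Eastward gaps between consecutive values (wrapping around): 51.12°, 13.53°, 250.51°, 20.63°, 7.34°, 16.87°.
Largest gap = 250.51° ⇒ minimal covering band is its complement: 360° − 250.51° = 109.49°.
Band runs from +147.08° eastward to -103.43°, crossing the antimeridian.

109.49°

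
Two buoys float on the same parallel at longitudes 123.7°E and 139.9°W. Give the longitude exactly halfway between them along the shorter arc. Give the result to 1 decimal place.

171.9°E

Signed shortest Δλ from +123.7° to -139.9° is +96.4°.
Midpoint longitude = +123.7° + (+96.4°)/2 = +123.7° + 48.2° = +171.9°.
(The naïve average (+123.7 + -139.9)/2 = -8.1° is on the wrong side of the globe.)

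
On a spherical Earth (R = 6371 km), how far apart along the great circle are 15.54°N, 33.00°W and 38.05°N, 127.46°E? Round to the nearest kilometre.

Δλ = 127.46 − -33.00 = 160.46°.
Δφ = 38.05 − 15.54 = 22.51°.
a = sin²(Δφ/2) + cos φ₁ · cos φ₂ · sin²(Δλ/2) = 0.774933.
c = 2·atan2(√a, √(1−a)) = 2.15300 rad → d = 6371·c ≈ 13716.76 km.

13717 km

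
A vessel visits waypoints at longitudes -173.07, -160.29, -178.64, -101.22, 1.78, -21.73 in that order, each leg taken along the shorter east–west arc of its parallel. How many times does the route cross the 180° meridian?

Leg 1: -173.07° → -160.29°, shortest Δλ = 12.78° (east) — does not cross 180°.
Leg 2: -160.29° → -178.64°, shortest Δλ = -18.35° (west) — does not cross 180°.
Leg 3: -178.64° → -101.22°, shortest Δλ = 77.42° (east) — does not cross 180°.
Leg 4: -101.22° → +1.78°, shortest Δλ = 103.0° (east) — does not cross 180°.
Leg 5: +1.78° → -21.73°, shortest Δλ = -23.51° (west) — does not cross 180°.
Total crossings: 0.

0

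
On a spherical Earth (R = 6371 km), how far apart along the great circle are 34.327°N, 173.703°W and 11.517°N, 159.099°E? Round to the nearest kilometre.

Δλ = 159.099 − -173.703 = 332.802°; wrapped into (−180°, 180°]: -27.198°.
Δφ = 11.517 − 34.327 = -22.810°.
a = sin²(Δφ/2) + cos φ₁ · cos φ₂ · sin²(Δλ/2) = 0.083838.
c = 2·atan2(√a, √(1−a)) = 0.58751 rad → d = 6371·c ≈ 3743.02 km.

3743 km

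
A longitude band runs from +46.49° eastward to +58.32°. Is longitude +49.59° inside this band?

Band width going east from +46.49° to +58.32°: ((58.32 − 46.49) mod 360) = 11.83°.
Offset of +49.59° east of the west edge: ((49.59 − 46.49) mod 360) = 3.10°.
3.10° ≤ 11.83° ⇒ inside.

Yes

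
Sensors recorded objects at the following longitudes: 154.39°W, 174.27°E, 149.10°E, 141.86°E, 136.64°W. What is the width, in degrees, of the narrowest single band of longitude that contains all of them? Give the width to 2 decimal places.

Sort the longitudes: -154.39°, -136.64°, +141.86°, +149.10°, +174.27°.
Eastward gaps between consecutive values (wrapping around): 17.75°, 278.50°, 7.24°, 25.17°, 31.34°.
Largest gap = 278.50° ⇒ minimal covering band is its complement: 360° − 278.50° = 81.50°.
Band runs from +141.86° eastward to -136.64°, crossing the antimeridian.

81.50°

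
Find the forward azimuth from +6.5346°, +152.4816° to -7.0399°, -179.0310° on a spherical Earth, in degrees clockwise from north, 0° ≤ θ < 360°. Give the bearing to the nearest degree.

115°

Δλ = -179.0310 − 152.4816 = -331.5126°; wrapped into (−180°, 180°]: 28.4874°.
θ = atan2( sin Δλ · cos φ₂ , cos φ₁ · sin φ₂ − sin φ₁ · cos φ₂ · cos Δλ )
  = atan2(0.47337, -0.22103) = 115.030° → normalised to [0°, 360°): 115.030°.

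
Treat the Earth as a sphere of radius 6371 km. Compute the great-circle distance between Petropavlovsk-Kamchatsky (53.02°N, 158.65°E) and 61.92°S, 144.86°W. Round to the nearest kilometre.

13706 km

Δλ = -144.86 − 158.65 = -303.51°; wrapped into (−180°, 180°]: 56.49°.
Δφ = -61.92 − 53.02 = -114.94°.
a = sin²(Δφ/2) + cos φ₁ · cos φ₂ · sin²(Δλ/2) = 0.774247.
c = 2·atan2(√a, √(1−a)) = 2.15136 rad → d = 6371·c ≈ 13706.31 km.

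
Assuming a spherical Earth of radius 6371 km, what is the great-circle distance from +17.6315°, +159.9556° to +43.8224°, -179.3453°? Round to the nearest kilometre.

3499 km

Δλ = -179.3453 − 159.9556 = -339.3009°; wrapped into (−180°, 180°]: 20.6991°.
Δφ = 43.8224 − 17.6315 = 26.1909°.
a = sin²(Δφ/2) + cos φ₁ · cos φ₂ · sin²(Δλ/2) = 0.073528.
c = 2·atan2(√a, √(1−a)) = 0.54920 rad → d = 6371·c ≈ 3498.94 km.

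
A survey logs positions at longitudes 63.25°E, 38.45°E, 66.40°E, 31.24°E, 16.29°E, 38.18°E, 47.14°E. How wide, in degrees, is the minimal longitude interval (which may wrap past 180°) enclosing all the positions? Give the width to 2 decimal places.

Sort the longitudes: +16.29°, +31.24°, +38.18°, +38.45°, +47.14°, +63.25°, +66.40°.
Eastward gaps between consecutive values (wrapping around): 14.95°, 6.94°, 0.27°, 8.69°, 16.11°, 3.15°, 309.89°.
Largest gap = 309.89° ⇒ minimal covering band is its complement: 360° − 309.89° = 50.11°.
Band runs from +16.29° eastward to +66.40°.

50.11°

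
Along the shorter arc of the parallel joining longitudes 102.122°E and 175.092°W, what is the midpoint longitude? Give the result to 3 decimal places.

143.515°E

Signed shortest Δλ from +102.122° to -175.092° is +82.786°.
Midpoint longitude = +102.122° + (+82.786°)/2 = +102.122° + 41.393° = +143.515°.
(The naïve average (+102.122 + -175.092)/2 = -36.485° is on the wrong side of the globe.)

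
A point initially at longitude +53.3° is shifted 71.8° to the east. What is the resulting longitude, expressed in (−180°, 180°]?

+125.1°

Start at +53.3°; shift +71.8° → +125.1°.
+125.1° already lies in (−180°, 180°].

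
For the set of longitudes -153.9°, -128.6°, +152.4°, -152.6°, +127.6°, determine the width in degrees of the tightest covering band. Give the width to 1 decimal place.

Sort the longitudes: -153.9°, -152.6°, -128.6°, +127.6°, +152.4°.
Eastward gaps between consecutive values (wrapping around): 1.3°, 24.0°, 256.2°, 24.8°, 53.7°.
Largest gap = 256.2° ⇒ minimal covering band is its complement: 360° − 256.2° = 103.8°.
Band runs from +127.6° eastward to -128.6°, crossing the antimeridian.

103.8°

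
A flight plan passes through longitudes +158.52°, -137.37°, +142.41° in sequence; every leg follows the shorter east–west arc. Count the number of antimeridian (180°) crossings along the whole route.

2

Leg 1: +158.52° → -137.37°, shortest Δλ = 64.11° (east) — crosses 180°.
Leg 2: -137.37° → +142.41°, shortest Δλ = -80.22° (west) — crosses 180°.
Total crossings: 2.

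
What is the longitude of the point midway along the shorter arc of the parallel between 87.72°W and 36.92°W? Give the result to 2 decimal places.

62.32°W

Signed shortest Δλ from -87.72° to -36.92° is +50.80°.
Midpoint longitude = -87.72° + (+50.80°)/2 = -87.72° + 25.40° = -62.32°.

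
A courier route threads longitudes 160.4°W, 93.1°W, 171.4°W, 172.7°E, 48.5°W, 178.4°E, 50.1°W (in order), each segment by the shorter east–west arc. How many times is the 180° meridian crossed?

Leg 1: -160.4° → -93.1°, shortest Δλ = 67.3° (east) — does not cross 180°.
Leg 2: -93.1° → -171.4°, shortest Δλ = -78.3° (west) — does not cross 180°.
Leg 3: -171.4° → +172.7°, shortest Δλ = -15.9° (west) — crosses 180°.
Leg 4: +172.7° → -48.5°, shortest Δλ = 138.8° (east) — crosses 180°.
Leg 5: -48.5° → +178.4°, shortest Δλ = -133.1° (west) — crosses 180°.
Leg 6: +178.4° → -50.1°, shortest Δλ = 131.5° (east) — crosses 180°.
Total crossings: 4.

4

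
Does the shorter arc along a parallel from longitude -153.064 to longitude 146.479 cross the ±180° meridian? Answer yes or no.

Yes

Naïve |146.479 − -153.064| = 299.543° > 180°, so the shorter arc goes the other way round — across 180°.
Signed shortest Δλ = ((146.479 − -153.064 + 180) mod 360) − 180 = -60.457°.
Going west by 60.457° from -153.064° passes through 180° before reaching +146.479°.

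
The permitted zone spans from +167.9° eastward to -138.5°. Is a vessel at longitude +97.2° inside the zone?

Band width going east from +167.9° to -138.5°: ((-138.5 − 167.9) mod 360) = 53.6°.
Offset of +97.2° east of the west edge: ((97.2 − 167.9) mod 360) = 289.3°.
289.3° > 53.6° ⇒ outside.

No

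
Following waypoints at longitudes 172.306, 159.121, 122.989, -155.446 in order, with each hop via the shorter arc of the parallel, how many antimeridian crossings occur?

Leg 1: +172.306° → +159.121°, shortest Δλ = -13.185° (west) — does not cross 180°.
Leg 2: +159.121° → +122.989°, shortest Δλ = -36.132° (west) — does not cross 180°.
Leg 3: +122.989° → -155.446°, shortest Δλ = 81.565° (east) — crosses 180°.
Total crossings: 1.

1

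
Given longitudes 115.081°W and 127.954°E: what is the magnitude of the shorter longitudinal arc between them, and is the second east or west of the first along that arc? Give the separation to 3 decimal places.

116.965° west

Raw difference: 127.954 − -115.081 = 243.035°.
Normalise into (−180°, 180°]: 243.035° − 360° = -116.965°.
Negative ⇒ the second point lies to the west; separation 116.965°.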